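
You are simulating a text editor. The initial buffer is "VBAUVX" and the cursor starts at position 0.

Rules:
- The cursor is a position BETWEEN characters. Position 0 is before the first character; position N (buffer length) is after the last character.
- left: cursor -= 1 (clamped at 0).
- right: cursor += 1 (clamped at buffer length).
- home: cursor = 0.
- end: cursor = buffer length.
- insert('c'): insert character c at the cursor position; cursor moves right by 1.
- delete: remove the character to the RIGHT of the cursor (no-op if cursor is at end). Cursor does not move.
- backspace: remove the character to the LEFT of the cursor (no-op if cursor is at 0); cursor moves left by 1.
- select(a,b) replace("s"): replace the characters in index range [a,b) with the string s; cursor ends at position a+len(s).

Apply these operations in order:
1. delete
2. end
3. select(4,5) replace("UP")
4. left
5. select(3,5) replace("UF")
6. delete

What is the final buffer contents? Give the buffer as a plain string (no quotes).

After op 1 (delete): buf='BAUVX' cursor=0
After op 2 (end): buf='BAUVX' cursor=5
After op 3 (select(4,5) replace("UP")): buf='BAUVUP' cursor=6
After op 4 (left): buf='BAUVUP' cursor=5
After op 5 (select(3,5) replace("UF")): buf='BAUUFP' cursor=5
After op 6 (delete): buf='BAUUF' cursor=5

Answer: BAUUF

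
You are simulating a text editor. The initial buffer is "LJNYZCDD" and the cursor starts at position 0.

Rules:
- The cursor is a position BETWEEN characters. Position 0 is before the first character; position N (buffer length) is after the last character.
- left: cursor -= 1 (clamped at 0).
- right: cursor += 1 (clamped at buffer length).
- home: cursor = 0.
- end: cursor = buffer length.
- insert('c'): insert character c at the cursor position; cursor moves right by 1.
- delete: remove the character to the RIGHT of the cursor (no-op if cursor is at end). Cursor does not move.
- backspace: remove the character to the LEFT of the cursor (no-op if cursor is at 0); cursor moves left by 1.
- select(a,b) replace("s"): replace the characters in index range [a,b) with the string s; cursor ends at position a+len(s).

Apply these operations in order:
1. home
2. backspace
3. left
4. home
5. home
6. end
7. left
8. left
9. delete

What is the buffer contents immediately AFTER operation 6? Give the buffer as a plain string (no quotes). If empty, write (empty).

Answer: LJNYZCDD

Derivation:
After op 1 (home): buf='LJNYZCDD' cursor=0
After op 2 (backspace): buf='LJNYZCDD' cursor=0
After op 3 (left): buf='LJNYZCDD' cursor=0
After op 4 (home): buf='LJNYZCDD' cursor=0
After op 5 (home): buf='LJNYZCDD' cursor=0
After op 6 (end): buf='LJNYZCDD' cursor=8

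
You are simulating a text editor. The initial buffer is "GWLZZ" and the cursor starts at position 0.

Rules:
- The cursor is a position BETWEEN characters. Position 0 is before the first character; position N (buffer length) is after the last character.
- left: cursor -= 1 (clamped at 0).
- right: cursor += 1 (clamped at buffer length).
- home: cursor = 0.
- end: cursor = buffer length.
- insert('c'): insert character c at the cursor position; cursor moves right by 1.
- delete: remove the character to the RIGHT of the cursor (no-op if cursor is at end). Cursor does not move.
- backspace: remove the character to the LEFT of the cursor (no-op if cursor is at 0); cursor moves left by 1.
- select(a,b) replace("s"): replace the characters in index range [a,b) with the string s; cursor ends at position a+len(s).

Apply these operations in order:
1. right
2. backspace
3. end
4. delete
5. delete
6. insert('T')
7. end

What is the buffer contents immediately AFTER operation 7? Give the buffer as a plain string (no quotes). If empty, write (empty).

Answer: WLZZT

Derivation:
After op 1 (right): buf='GWLZZ' cursor=1
After op 2 (backspace): buf='WLZZ' cursor=0
After op 3 (end): buf='WLZZ' cursor=4
After op 4 (delete): buf='WLZZ' cursor=4
After op 5 (delete): buf='WLZZ' cursor=4
After op 6 (insert('T')): buf='WLZZT' cursor=5
After op 7 (end): buf='WLZZT' cursor=5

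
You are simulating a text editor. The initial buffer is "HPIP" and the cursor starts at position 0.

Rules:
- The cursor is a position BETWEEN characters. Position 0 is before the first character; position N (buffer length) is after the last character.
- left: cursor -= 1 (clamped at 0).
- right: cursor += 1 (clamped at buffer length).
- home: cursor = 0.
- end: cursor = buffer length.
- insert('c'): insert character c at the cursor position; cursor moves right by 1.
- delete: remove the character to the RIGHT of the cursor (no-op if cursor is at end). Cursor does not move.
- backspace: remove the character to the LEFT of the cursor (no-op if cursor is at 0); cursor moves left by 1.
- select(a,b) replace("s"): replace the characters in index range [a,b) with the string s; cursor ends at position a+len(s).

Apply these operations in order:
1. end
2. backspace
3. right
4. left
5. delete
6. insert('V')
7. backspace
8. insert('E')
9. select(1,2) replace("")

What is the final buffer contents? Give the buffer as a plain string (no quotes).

After op 1 (end): buf='HPIP' cursor=4
After op 2 (backspace): buf='HPI' cursor=3
After op 3 (right): buf='HPI' cursor=3
After op 4 (left): buf='HPI' cursor=2
After op 5 (delete): buf='HP' cursor=2
After op 6 (insert('V')): buf='HPV' cursor=3
After op 7 (backspace): buf='HP' cursor=2
After op 8 (insert('E')): buf='HPE' cursor=3
After op 9 (select(1,2) replace("")): buf='HE' cursor=1

Answer: HE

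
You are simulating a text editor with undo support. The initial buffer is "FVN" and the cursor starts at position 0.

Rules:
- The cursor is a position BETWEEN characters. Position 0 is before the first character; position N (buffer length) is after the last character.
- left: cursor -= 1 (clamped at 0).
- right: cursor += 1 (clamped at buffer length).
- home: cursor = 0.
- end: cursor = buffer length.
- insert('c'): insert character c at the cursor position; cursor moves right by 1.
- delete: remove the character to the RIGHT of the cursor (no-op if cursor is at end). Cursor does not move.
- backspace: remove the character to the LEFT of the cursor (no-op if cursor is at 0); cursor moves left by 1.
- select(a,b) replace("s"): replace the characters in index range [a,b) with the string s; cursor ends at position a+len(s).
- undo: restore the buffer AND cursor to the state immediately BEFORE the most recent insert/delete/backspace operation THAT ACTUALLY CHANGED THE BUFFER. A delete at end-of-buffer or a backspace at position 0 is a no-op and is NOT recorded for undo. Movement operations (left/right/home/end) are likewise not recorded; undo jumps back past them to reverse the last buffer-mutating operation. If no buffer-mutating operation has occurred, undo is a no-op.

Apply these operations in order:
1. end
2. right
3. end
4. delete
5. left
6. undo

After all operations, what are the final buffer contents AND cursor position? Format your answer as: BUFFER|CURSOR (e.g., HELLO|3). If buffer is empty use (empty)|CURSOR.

After op 1 (end): buf='FVN' cursor=3
After op 2 (right): buf='FVN' cursor=3
After op 3 (end): buf='FVN' cursor=3
After op 4 (delete): buf='FVN' cursor=3
After op 5 (left): buf='FVN' cursor=2
After op 6 (undo): buf='FVN' cursor=2

Answer: FVN|2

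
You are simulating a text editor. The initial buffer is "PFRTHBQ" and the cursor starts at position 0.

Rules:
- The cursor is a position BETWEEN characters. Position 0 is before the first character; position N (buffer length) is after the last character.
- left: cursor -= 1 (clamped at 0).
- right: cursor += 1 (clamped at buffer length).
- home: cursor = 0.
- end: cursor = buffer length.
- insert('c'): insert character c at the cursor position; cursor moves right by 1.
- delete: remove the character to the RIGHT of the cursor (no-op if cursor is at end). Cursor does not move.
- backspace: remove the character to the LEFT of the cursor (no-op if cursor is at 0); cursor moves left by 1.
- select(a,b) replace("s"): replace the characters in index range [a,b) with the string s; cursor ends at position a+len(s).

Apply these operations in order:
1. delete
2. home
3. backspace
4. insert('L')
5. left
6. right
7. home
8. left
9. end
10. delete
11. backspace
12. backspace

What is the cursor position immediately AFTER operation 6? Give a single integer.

Answer: 1

Derivation:
After op 1 (delete): buf='FRTHBQ' cursor=0
After op 2 (home): buf='FRTHBQ' cursor=0
After op 3 (backspace): buf='FRTHBQ' cursor=0
After op 4 (insert('L')): buf='LFRTHBQ' cursor=1
After op 5 (left): buf='LFRTHBQ' cursor=0
After op 6 (right): buf='LFRTHBQ' cursor=1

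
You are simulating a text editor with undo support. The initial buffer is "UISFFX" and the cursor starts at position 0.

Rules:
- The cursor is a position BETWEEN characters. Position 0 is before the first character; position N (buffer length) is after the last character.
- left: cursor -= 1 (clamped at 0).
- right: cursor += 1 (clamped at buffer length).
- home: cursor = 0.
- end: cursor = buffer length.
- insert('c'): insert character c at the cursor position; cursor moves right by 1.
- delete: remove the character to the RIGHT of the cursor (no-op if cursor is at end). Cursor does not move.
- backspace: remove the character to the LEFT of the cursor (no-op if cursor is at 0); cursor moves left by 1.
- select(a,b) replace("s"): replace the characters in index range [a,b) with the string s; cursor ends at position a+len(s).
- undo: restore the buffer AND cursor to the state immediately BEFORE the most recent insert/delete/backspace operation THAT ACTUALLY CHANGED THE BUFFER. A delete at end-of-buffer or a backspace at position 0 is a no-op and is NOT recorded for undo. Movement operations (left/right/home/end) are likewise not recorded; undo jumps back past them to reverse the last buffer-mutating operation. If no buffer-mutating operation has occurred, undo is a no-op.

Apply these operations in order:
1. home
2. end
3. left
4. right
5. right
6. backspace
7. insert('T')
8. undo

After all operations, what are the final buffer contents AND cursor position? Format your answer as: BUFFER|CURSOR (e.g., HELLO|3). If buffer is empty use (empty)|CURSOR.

After op 1 (home): buf='UISFFX' cursor=0
After op 2 (end): buf='UISFFX' cursor=6
After op 3 (left): buf='UISFFX' cursor=5
After op 4 (right): buf='UISFFX' cursor=6
After op 5 (right): buf='UISFFX' cursor=6
After op 6 (backspace): buf='UISFF' cursor=5
After op 7 (insert('T')): buf='UISFFT' cursor=6
After op 8 (undo): buf='UISFF' cursor=5

Answer: UISFF|5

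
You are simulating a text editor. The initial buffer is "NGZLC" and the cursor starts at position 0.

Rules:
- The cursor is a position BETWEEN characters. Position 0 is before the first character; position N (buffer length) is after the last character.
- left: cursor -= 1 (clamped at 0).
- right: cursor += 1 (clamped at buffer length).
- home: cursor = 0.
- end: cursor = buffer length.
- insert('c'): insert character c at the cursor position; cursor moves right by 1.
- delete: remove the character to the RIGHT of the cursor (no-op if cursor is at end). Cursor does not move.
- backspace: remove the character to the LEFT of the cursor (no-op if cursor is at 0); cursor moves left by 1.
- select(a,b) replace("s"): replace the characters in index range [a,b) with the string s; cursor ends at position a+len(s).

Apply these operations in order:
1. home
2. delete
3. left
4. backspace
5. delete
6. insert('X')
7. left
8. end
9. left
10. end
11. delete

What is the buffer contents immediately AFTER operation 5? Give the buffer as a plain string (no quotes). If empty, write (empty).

After op 1 (home): buf='NGZLC' cursor=0
After op 2 (delete): buf='GZLC' cursor=0
After op 3 (left): buf='GZLC' cursor=0
After op 4 (backspace): buf='GZLC' cursor=0
After op 5 (delete): buf='ZLC' cursor=0

Answer: ZLC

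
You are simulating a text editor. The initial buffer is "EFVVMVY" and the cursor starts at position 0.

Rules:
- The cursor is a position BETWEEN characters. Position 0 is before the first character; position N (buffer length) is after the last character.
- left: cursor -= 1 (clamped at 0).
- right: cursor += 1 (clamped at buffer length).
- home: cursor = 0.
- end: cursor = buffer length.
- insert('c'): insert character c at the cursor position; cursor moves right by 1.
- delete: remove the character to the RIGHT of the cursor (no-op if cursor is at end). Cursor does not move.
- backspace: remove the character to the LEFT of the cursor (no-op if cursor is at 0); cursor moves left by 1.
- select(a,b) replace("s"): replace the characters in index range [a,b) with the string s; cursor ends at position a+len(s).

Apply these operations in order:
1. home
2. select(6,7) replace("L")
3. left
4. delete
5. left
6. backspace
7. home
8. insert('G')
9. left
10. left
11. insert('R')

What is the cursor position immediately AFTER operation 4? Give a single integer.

Answer: 6

Derivation:
After op 1 (home): buf='EFVVMVY' cursor=0
After op 2 (select(6,7) replace("L")): buf='EFVVMVL' cursor=7
After op 3 (left): buf='EFVVMVL' cursor=6
After op 4 (delete): buf='EFVVMV' cursor=6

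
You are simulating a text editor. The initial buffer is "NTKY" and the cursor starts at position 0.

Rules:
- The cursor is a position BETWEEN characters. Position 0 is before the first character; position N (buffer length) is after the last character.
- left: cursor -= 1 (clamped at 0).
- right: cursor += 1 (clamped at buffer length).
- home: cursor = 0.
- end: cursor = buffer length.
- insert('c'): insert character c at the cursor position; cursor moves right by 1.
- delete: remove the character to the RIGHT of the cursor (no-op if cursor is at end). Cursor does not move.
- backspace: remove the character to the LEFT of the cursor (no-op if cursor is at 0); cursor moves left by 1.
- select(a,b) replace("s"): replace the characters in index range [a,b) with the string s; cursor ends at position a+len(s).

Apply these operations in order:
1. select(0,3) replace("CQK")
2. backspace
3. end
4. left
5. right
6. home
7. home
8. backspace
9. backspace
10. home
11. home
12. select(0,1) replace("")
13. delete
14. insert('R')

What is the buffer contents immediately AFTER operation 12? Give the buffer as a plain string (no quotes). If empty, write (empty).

After op 1 (select(0,3) replace("CQK")): buf='CQKY' cursor=3
After op 2 (backspace): buf='CQY' cursor=2
After op 3 (end): buf='CQY' cursor=3
After op 4 (left): buf='CQY' cursor=2
After op 5 (right): buf='CQY' cursor=3
After op 6 (home): buf='CQY' cursor=0
After op 7 (home): buf='CQY' cursor=0
After op 8 (backspace): buf='CQY' cursor=0
After op 9 (backspace): buf='CQY' cursor=0
After op 10 (home): buf='CQY' cursor=0
After op 11 (home): buf='CQY' cursor=0
After op 12 (select(0,1) replace("")): buf='QY' cursor=0

Answer: QY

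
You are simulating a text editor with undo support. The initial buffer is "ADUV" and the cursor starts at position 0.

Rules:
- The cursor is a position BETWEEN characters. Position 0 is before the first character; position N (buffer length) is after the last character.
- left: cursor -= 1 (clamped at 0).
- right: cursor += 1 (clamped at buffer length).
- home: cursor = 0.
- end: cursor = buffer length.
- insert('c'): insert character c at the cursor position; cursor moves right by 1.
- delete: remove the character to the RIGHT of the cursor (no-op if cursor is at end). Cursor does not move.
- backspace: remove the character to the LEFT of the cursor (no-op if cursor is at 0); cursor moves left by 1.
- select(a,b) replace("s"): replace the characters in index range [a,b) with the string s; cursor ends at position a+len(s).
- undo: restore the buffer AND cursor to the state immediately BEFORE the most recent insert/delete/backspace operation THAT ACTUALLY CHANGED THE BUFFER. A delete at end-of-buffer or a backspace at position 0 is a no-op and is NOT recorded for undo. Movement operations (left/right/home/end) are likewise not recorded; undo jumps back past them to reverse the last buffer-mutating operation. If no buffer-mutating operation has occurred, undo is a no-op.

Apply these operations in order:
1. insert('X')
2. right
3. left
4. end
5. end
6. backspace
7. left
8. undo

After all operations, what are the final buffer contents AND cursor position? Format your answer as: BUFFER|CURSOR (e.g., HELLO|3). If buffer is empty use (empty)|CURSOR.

After op 1 (insert('X')): buf='XADUV' cursor=1
After op 2 (right): buf='XADUV' cursor=2
After op 3 (left): buf='XADUV' cursor=1
After op 4 (end): buf='XADUV' cursor=5
After op 5 (end): buf='XADUV' cursor=5
After op 6 (backspace): buf='XADU' cursor=4
After op 7 (left): buf='XADU' cursor=3
After op 8 (undo): buf='XADUV' cursor=5

Answer: XADUV|5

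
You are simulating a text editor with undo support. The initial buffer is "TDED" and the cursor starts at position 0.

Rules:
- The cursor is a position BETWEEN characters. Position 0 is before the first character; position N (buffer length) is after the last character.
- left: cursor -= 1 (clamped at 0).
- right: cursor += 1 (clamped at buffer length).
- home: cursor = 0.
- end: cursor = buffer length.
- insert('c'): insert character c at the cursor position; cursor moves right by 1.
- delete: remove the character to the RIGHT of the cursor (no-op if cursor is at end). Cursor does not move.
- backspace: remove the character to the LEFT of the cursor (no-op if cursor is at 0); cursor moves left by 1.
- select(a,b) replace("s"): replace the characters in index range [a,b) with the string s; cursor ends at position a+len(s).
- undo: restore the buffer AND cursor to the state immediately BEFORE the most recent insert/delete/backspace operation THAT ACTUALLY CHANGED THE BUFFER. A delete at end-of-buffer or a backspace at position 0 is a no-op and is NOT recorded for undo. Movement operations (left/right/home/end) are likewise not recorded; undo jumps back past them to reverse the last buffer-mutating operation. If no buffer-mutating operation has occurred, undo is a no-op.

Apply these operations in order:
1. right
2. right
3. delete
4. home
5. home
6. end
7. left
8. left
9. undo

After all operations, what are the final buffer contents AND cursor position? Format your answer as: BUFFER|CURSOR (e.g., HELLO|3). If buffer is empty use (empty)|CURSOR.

After op 1 (right): buf='TDED' cursor=1
After op 2 (right): buf='TDED' cursor=2
After op 3 (delete): buf='TDD' cursor=2
After op 4 (home): buf='TDD' cursor=0
After op 5 (home): buf='TDD' cursor=0
After op 6 (end): buf='TDD' cursor=3
After op 7 (left): buf='TDD' cursor=2
After op 8 (left): buf='TDD' cursor=1
After op 9 (undo): buf='TDED' cursor=2

Answer: TDED|2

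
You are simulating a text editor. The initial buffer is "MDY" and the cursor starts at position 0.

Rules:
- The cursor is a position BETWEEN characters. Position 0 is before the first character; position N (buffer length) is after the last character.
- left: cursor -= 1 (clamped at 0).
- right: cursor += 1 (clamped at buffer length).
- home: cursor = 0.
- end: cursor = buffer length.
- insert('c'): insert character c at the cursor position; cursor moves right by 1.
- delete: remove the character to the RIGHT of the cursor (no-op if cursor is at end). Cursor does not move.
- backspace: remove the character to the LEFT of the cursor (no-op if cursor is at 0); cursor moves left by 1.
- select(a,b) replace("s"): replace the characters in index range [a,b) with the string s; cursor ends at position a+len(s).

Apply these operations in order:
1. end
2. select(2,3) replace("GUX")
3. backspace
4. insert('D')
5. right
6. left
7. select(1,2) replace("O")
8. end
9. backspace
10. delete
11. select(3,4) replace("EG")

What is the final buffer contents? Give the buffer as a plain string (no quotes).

Answer: MOGEG

Derivation:
After op 1 (end): buf='MDY' cursor=3
After op 2 (select(2,3) replace("GUX")): buf='MDGUX' cursor=5
After op 3 (backspace): buf='MDGU' cursor=4
After op 4 (insert('D')): buf='MDGUD' cursor=5
After op 5 (right): buf='MDGUD' cursor=5
After op 6 (left): buf='MDGUD' cursor=4
After op 7 (select(1,2) replace("O")): buf='MOGUD' cursor=2
After op 8 (end): buf='MOGUD' cursor=5
After op 9 (backspace): buf='MOGU' cursor=4
After op 10 (delete): buf='MOGU' cursor=4
After op 11 (select(3,4) replace("EG")): buf='MOGEG' cursor=5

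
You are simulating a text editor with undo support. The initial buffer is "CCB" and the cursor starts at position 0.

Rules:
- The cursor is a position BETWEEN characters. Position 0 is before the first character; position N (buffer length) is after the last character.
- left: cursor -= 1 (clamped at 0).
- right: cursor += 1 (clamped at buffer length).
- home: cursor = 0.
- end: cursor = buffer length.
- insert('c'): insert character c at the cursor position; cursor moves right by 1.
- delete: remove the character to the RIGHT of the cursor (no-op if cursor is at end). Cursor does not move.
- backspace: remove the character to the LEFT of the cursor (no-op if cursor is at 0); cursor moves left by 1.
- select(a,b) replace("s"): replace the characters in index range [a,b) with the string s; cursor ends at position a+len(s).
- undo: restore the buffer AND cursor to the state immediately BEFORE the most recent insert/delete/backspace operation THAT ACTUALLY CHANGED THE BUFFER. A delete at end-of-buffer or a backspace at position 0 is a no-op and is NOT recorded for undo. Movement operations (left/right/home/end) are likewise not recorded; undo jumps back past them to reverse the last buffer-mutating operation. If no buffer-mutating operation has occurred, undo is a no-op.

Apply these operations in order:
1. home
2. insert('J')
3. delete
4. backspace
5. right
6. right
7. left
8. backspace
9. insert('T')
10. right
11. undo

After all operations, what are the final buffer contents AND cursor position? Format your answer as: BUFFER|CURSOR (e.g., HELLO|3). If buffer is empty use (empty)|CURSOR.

Answer: B|0

Derivation:
After op 1 (home): buf='CCB' cursor=0
After op 2 (insert('J')): buf='JCCB' cursor=1
After op 3 (delete): buf='JCB' cursor=1
After op 4 (backspace): buf='CB' cursor=0
After op 5 (right): buf='CB' cursor=1
After op 6 (right): buf='CB' cursor=2
After op 7 (left): buf='CB' cursor=1
After op 8 (backspace): buf='B' cursor=0
After op 9 (insert('T')): buf='TB' cursor=1
After op 10 (right): buf='TB' cursor=2
After op 11 (undo): buf='B' cursor=0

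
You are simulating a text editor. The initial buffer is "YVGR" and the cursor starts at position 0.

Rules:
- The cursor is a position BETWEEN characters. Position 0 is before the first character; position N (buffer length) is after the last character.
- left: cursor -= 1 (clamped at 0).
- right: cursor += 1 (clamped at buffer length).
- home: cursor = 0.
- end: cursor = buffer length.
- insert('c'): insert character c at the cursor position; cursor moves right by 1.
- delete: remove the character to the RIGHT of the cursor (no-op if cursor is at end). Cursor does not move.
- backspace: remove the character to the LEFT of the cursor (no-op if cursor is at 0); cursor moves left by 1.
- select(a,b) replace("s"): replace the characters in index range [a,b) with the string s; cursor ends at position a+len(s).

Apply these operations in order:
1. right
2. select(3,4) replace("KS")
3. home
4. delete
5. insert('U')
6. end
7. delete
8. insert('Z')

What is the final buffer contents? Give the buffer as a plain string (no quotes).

After op 1 (right): buf='YVGR' cursor=1
After op 2 (select(3,4) replace("KS")): buf='YVGKS' cursor=5
After op 3 (home): buf='YVGKS' cursor=0
After op 4 (delete): buf='VGKS' cursor=0
After op 5 (insert('U')): buf='UVGKS' cursor=1
After op 6 (end): buf='UVGKS' cursor=5
After op 7 (delete): buf='UVGKS' cursor=5
After op 8 (insert('Z')): buf='UVGKSZ' cursor=6

Answer: UVGKSZ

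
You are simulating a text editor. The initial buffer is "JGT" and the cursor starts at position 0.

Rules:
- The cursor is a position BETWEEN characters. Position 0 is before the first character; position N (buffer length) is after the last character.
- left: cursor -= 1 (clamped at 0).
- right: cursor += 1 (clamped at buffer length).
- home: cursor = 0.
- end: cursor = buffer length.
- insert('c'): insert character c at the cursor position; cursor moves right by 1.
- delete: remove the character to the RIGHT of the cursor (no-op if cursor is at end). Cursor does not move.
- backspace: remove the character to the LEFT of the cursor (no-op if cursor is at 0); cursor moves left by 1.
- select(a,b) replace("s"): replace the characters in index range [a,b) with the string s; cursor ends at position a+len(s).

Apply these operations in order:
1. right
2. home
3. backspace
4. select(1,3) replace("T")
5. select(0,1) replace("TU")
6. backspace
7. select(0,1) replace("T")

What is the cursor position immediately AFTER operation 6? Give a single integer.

Answer: 1

Derivation:
After op 1 (right): buf='JGT' cursor=1
After op 2 (home): buf='JGT' cursor=0
After op 3 (backspace): buf='JGT' cursor=0
After op 4 (select(1,3) replace("T")): buf='JT' cursor=2
After op 5 (select(0,1) replace("TU")): buf='TUT' cursor=2
After op 6 (backspace): buf='TT' cursor=1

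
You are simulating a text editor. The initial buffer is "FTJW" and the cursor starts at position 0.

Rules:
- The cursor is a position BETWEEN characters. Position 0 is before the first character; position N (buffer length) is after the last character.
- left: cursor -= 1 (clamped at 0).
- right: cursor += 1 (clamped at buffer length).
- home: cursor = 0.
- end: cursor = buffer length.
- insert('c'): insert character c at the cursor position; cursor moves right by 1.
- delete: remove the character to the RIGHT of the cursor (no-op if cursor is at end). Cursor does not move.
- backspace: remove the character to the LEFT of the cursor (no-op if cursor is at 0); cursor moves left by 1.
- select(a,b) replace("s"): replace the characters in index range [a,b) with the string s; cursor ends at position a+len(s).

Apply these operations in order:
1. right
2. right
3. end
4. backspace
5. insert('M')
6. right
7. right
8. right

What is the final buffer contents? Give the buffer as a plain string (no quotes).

Answer: FTJM

Derivation:
After op 1 (right): buf='FTJW' cursor=1
After op 2 (right): buf='FTJW' cursor=2
After op 3 (end): buf='FTJW' cursor=4
After op 4 (backspace): buf='FTJ' cursor=3
After op 5 (insert('M')): buf='FTJM' cursor=4
After op 6 (right): buf='FTJM' cursor=4
After op 7 (right): buf='FTJM' cursor=4
After op 8 (right): buf='FTJM' cursor=4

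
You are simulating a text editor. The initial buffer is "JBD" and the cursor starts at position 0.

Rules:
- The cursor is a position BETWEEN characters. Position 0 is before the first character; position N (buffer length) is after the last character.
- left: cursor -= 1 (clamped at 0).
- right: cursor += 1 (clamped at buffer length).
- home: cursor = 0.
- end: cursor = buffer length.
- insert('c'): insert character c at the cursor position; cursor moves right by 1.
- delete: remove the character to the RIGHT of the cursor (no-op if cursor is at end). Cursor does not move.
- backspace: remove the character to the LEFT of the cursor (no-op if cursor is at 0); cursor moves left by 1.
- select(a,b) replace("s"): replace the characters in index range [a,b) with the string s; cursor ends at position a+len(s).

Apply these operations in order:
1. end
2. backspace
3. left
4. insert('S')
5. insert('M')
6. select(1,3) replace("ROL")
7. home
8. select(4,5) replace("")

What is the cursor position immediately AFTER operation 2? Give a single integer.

After op 1 (end): buf='JBD' cursor=3
After op 2 (backspace): buf='JB' cursor=2

Answer: 2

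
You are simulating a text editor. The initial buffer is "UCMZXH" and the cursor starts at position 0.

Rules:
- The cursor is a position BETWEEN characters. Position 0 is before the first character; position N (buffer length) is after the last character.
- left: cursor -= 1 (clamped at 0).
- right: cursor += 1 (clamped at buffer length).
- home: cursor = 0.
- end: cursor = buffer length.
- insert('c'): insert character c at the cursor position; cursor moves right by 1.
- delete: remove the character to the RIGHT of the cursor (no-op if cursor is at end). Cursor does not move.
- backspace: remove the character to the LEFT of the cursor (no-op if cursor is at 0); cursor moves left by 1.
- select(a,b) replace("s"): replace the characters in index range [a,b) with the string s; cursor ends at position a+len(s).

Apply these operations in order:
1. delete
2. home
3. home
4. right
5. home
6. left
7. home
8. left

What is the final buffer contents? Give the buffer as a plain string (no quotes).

After op 1 (delete): buf='CMZXH' cursor=0
After op 2 (home): buf='CMZXH' cursor=0
After op 3 (home): buf='CMZXH' cursor=0
After op 4 (right): buf='CMZXH' cursor=1
After op 5 (home): buf='CMZXH' cursor=0
After op 6 (left): buf='CMZXH' cursor=0
After op 7 (home): buf='CMZXH' cursor=0
After op 8 (left): buf='CMZXH' cursor=0

Answer: CMZXH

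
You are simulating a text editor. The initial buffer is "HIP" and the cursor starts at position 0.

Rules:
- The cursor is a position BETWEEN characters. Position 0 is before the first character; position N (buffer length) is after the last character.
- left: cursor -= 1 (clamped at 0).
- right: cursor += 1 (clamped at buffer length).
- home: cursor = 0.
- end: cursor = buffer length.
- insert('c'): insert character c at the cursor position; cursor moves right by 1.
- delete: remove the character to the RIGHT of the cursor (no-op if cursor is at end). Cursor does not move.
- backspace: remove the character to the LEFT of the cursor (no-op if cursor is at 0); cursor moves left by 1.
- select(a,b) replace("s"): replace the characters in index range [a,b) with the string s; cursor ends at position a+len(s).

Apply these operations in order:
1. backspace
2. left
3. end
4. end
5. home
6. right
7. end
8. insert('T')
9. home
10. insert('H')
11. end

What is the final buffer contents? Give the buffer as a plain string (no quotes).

After op 1 (backspace): buf='HIP' cursor=0
After op 2 (left): buf='HIP' cursor=0
After op 3 (end): buf='HIP' cursor=3
After op 4 (end): buf='HIP' cursor=3
After op 5 (home): buf='HIP' cursor=0
After op 6 (right): buf='HIP' cursor=1
After op 7 (end): buf='HIP' cursor=3
After op 8 (insert('T')): buf='HIPT' cursor=4
After op 9 (home): buf='HIPT' cursor=0
After op 10 (insert('H')): buf='HHIPT' cursor=1
After op 11 (end): buf='HHIPT' cursor=5

Answer: HHIPT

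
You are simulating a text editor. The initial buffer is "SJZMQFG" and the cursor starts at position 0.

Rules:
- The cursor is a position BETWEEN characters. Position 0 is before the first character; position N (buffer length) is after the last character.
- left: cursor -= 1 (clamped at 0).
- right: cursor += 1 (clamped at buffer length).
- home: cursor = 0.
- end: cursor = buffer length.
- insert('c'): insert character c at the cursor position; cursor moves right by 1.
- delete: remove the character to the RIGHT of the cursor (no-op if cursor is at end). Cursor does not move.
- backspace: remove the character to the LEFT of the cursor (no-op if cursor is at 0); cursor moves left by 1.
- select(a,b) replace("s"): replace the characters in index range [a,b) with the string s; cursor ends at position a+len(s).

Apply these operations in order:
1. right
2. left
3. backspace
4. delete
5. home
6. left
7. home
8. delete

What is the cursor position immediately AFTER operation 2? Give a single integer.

After op 1 (right): buf='SJZMQFG' cursor=1
After op 2 (left): buf='SJZMQFG' cursor=0

Answer: 0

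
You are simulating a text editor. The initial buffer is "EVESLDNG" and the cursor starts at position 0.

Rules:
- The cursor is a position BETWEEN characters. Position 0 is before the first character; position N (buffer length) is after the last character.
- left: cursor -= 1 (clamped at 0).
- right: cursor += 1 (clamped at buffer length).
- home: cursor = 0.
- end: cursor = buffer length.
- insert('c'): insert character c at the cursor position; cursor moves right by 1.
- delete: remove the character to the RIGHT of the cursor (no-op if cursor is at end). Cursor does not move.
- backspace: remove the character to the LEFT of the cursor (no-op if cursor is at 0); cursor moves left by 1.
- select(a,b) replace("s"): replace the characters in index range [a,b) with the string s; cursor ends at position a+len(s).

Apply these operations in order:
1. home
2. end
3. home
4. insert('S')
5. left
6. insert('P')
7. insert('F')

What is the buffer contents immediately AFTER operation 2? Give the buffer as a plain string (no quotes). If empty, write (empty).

After op 1 (home): buf='EVESLDNG' cursor=0
After op 2 (end): buf='EVESLDNG' cursor=8

Answer: EVESLDNG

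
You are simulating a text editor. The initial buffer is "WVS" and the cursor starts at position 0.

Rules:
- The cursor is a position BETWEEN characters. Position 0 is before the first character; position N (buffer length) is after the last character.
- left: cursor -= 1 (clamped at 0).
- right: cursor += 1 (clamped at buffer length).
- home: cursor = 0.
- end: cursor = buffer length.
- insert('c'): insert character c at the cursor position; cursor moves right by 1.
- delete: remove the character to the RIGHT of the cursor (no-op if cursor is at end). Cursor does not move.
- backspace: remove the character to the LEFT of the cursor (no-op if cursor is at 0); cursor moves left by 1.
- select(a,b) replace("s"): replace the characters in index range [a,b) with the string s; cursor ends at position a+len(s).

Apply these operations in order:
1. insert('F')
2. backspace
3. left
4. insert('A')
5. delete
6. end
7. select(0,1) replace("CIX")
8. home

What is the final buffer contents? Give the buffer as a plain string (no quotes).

After op 1 (insert('F')): buf='FWVS' cursor=1
After op 2 (backspace): buf='WVS' cursor=0
After op 3 (left): buf='WVS' cursor=0
After op 4 (insert('A')): buf='AWVS' cursor=1
After op 5 (delete): buf='AVS' cursor=1
After op 6 (end): buf='AVS' cursor=3
After op 7 (select(0,1) replace("CIX")): buf='CIXVS' cursor=3
After op 8 (home): buf='CIXVS' cursor=0

Answer: CIXVS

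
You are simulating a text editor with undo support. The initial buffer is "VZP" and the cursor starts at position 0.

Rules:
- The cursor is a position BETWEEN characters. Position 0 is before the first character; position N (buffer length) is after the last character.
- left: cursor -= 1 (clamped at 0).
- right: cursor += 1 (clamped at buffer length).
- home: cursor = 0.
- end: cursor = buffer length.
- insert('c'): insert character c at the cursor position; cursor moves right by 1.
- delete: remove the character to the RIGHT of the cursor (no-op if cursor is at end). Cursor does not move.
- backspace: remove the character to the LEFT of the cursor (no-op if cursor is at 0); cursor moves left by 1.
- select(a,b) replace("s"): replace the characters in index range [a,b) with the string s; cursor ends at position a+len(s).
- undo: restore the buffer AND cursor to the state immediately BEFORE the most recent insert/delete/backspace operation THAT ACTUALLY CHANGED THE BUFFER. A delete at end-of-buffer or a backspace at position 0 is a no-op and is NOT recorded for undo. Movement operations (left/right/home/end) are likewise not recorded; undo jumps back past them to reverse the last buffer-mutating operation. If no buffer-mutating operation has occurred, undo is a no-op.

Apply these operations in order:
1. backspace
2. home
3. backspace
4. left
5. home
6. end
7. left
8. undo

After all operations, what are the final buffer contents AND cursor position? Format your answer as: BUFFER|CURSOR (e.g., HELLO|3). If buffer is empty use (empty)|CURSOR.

Answer: VZP|2

Derivation:
After op 1 (backspace): buf='VZP' cursor=0
After op 2 (home): buf='VZP' cursor=0
After op 3 (backspace): buf='VZP' cursor=0
After op 4 (left): buf='VZP' cursor=0
After op 5 (home): buf='VZP' cursor=0
After op 6 (end): buf='VZP' cursor=3
After op 7 (left): buf='VZP' cursor=2
After op 8 (undo): buf='VZP' cursor=2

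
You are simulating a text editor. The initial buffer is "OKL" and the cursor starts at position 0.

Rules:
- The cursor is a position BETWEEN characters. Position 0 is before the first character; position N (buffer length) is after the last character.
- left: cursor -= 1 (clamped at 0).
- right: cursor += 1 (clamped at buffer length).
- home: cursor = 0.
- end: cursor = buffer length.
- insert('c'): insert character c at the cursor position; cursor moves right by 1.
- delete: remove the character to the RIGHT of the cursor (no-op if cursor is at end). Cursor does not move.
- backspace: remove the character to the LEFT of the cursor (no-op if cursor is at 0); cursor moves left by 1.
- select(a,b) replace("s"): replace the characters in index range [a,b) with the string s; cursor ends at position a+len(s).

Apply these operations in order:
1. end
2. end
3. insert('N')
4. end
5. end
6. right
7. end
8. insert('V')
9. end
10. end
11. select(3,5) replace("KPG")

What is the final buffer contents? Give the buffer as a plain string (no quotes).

After op 1 (end): buf='OKL' cursor=3
After op 2 (end): buf='OKL' cursor=3
After op 3 (insert('N')): buf='OKLN' cursor=4
After op 4 (end): buf='OKLN' cursor=4
After op 5 (end): buf='OKLN' cursor=4
After op 6 (right): buf='OKLN' cursor=4
After op 7 (end): buf='OKLN' cursor=4
After op 8 (insert('V')): buf='OKLNV' cursor=5
After op 9 (end): buf='OKLNV' cursor=5
After op 10 (end): buf='OKLNV' cursor=5
After op 11 (select(3,5) replace("KPG")): buf='OKLKPG' cursor=6

Answer: OKLKPG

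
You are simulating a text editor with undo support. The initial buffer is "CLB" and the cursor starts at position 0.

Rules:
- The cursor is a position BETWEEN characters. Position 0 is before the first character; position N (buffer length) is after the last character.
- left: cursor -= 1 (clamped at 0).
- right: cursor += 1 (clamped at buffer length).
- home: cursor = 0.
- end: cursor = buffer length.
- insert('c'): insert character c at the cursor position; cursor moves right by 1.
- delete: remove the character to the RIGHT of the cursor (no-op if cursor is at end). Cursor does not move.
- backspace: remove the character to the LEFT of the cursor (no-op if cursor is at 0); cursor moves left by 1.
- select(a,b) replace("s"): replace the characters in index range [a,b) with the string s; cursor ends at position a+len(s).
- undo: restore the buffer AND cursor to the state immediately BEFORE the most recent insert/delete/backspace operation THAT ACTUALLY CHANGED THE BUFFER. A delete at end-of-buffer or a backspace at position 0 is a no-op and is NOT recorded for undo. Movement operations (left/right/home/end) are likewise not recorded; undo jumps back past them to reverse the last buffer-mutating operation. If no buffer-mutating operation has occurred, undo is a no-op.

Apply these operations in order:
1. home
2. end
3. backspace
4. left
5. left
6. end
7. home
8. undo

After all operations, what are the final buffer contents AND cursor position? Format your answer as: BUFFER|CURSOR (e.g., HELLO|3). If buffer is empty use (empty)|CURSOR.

After op 1 (home): buf='CLB' cursor=0
After op 2 (end): buf='CLB' cursor=3
After op 3 (backspace): buf='CL' cursor=2
After op 4 (left): buf='CL' cursor=1
After op 5 (left): buf='CL' cursor=0
After op 6 (end): buf='CL' cursor=2
After op 7 (home): buf='CL' cursor=0
After op 8 (undo): buf='CLB' cursor=3

Answer: CLB|3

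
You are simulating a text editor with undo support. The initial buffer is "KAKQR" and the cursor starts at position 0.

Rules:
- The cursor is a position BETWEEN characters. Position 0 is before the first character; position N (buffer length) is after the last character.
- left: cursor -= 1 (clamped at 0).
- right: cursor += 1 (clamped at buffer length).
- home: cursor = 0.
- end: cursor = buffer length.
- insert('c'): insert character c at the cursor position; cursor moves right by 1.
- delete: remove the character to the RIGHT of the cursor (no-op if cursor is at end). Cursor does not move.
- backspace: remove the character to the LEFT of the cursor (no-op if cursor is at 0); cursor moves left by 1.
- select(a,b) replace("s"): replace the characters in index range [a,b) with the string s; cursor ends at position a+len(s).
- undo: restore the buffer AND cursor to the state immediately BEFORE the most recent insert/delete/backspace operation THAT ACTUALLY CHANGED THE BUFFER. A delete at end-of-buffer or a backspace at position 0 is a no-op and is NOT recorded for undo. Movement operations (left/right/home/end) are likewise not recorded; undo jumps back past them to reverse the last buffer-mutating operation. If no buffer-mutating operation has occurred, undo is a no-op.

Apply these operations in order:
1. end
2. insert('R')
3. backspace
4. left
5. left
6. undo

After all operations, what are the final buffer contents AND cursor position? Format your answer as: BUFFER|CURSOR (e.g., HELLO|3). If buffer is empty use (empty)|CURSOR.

After op 1 (end): buf='KAKQR' cursor=5
After op 2 (insert('R')): buf='KAKQRR' cursor=6
After op 3 (backspace): buf='KAKQR' cursor=5
After op 4 (left): buf='KAKQR' cursor=4
After op 5 (left): buf='KAKQR' cursor=3
After op 6 (undo): buf='KAKQRR' cursor=6

Answer: KAKQRR|6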